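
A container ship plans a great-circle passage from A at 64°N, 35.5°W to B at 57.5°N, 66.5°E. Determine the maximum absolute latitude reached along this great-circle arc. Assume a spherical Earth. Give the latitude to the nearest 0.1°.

The great circle lies in the plane with unit normal n̂ = (p₁ × p₂)/|p₁ × p₂|.
Here n̂_z ≈ +0.327; the vertex latitude is φ_max = arccos|n̂_z| ≈ 70.9°.
Check via Clairaut: cos φ_max = |cos φ₁| · sin C = cos(64.0°)·sin(48.2°) ≈ 0.327, again giving ≈ 70.9°.

≈ 70.9°N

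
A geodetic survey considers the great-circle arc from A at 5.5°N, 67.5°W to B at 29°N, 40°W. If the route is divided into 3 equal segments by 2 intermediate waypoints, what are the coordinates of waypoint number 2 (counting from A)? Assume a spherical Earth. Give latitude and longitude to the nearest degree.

Convert each endpoint to a unit vector on the sphere (x = cos φ cos λ, y = cos φ sin λ, z = sin φ).
The central angle between the endpoints is δ = arccos(p₁·p₂) ≈ 0.612 rad (35.0°).
Interpolate at f = 2/3 with slerp weights a = sin((1−f)δ)/sin δ ≈ 0.353, b = sin(fδ)/sin δ ≈ 0.691.
p = a·p₁ + b·p₂ ≈ (0.597, -0.713, 0.369); φ = arcsin(p_z) ≈ 21.63°, λ = atan2(p_y, p_x) ≈ -50.04°.

≈ 22°N, 50°W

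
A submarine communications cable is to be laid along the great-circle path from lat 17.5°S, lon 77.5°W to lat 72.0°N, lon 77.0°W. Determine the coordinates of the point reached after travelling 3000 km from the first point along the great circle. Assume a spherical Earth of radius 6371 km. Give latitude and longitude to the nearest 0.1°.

≈ lat 9.5°N, lon 77.4°W

Write both endpoints as unit vectors p₁, p₂ with components (cos φ cos λ, cos φ sin λ, sin φ).
The central angle between the endpoints is δ = arccos(p₁·p₂) ≈ 1.562 rad (89.5°). The total great-circle distance is δ·R ≈ 1.562 × 6371 ≈ 9952 km, so the target fraction is f = 3000/9952 ≈ 0.301.
Interpolate at f ≈ 0.301 with slerp weights a = sin((1−f)δ)/sin δ ≈ 0.887, b = sin(fδ)/sin δ ≈ 0.454.
p = a·p₁ + b·p₂ ≈ (0.215, -0.963, 0.165); φ = arcsin(p_z) ≈ 9.48°, λ = atan2(p_y, p_x) ≈ -77.43°.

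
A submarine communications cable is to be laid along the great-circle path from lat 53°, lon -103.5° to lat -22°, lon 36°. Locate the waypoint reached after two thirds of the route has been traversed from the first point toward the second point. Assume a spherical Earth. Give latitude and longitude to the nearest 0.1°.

Convert each endpoint to a unit vector on the sphere (x = cos φ cos λ, y = cos φ sin λ, z = sin φ).
The central angle between the endpoints is δ = arccos(p₁·p₂) ≈ 2.380 rad (136.3°).
Interpolate at f = 2/3 with slerp weights a = sin((1−f)δ)/sin δ ≈ 1.032, b = sin(fδ)/sin δ ≈ 1.448.
p = a·p₁ + b·p₂ ≈ (0.941, 0.185, 0.282); φ = arcsin(p_z) ≈ 16.37°, λ = atan2(p_y, p_x) ≈ 11.13°.

≈ lat 16.4°, lon 11.1°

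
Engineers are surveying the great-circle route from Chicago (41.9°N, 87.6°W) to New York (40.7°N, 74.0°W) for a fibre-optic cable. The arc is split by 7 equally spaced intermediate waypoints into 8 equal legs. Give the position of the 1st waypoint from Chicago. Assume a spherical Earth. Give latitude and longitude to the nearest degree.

≈ (42°N, 86°W)

Convert each endpoint to a unit vector on the sphere (x = cos φ cos λ, y = cos φ sin λ, z = sin φ).
The central angle between the endpoints is δ = arccos(p₁·p₂) ≈ 0.179 rad (10.3°).
Interpolate at f = 1/8 with slerp weights a = sin((1−f)δ)/sin δ ≈ 0.876, b = sin(fδ)/sin δ ≈ 0.126.
p = a·p₁ + b·p₂ ≈ (0.054, -0.743, 0.667); φ = arcsin(p_z) ≈ 41.84°, λ = atan2(p_y, p_x) ≈ -85.88°.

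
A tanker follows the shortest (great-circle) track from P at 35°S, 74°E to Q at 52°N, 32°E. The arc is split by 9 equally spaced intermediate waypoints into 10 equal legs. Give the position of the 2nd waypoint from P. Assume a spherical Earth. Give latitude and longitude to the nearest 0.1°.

≈ 17.5°S, 65.9°E

Write both endpoints as unit vectors p₁, p₂ with components (cos φ cos λ, cos φ sin λ, sin φ).
The central angle between the endpoints is δ = arccos(p₁·p₂) ≈ 1.648 rad (94.4°).
Interpolate at f = 2/10 with slerp weights a = sin((1−f)δ)/sin δ ≈ 0.971, b = sin(fδ)/sin δ ≈ 0.325.
p = a·p₁ + b·p₂ ≈ (0.389, 0.871, -0.301); φ = arcsin(p_z) ≈ -17.53°, λ = atan2(p_y, p_x) ≈ 65.94°.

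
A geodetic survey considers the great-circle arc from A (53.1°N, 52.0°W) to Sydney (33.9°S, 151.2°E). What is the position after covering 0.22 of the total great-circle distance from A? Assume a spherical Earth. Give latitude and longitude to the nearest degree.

≈ (62°N, 116°W)

Write both endpoints as unit vectors p₁, p₂ with components (cos φ cos λ, cos φ sin λ, sin φ).
The central angle between the endpoints is δ = arccos(p₁·p₂) ≈ 2.700 rad (154.7°).
Interpolate at f = 0.22 with slerp weights a = sin((1−f)δ)/sin δ ≈ 2.013, b = sin(fδ)/sin δ ≈ 1.310.
p = a·p₁ + b·p₂ ≈ (-0.209, -0.429, 0.879); φ = arcsin(p_z) ≈ 61.53°, λ = atan2(p_y, p_x) ≈ -115.94°.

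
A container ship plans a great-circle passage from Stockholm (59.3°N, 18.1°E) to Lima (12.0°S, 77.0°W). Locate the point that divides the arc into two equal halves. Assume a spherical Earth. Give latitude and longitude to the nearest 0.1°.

≈ 31.5°N, 48.4°W

The haversine formula gives a central angle δ ≈ 1.796 rad (102.9°) between the endpoints.
Interpolate at f = 1/2 with slerp weights a = sin((1−f)δ)/sin δ ≈ 0.802, b = sin(fδ)/sin δ ≈ 0.802.
p = a·p₁ + b·p₂ ≈ (0.566, -0.637, 0.523); φ = arcsin(p_z) ≈ 31.54°, λ = atan2(p_y, p_x) ≈ -48.40°.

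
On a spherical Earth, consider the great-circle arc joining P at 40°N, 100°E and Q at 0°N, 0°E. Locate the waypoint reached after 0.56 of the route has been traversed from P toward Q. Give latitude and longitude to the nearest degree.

Write both endpoints as unit vectors p₁, p₂ with components (cos φ cos λ, cos φ sin λ, sin φ).
The central angle between the endpoints is δ = arccos(p₁·p₂) ≈ 1.704 rad (97.6°).
Interpolate at f = 0.56 with slerp weights a = sin((1−f)δ)/sin δ ≈ 0.688, b = sin(fδ)/sin δ ≈ 0.823.
p = a·p₁ + b·p₂ ≈ (0.732, 0.519, 0.442); φ = arcsin(p_z) ≈ 26.23°, λ = atan2(p_y, p_x) ≈ 35.33°.

≈ 26°N, 35°E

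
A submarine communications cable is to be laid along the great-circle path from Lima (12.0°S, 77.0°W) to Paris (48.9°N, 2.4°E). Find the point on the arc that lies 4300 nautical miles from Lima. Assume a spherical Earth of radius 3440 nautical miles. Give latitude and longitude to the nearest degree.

≈ (40°N, 24°W)

Convert each endpoint to a unit vector on the sphere (x = cos φ cos λ, y = cos φ sin λ, z = sin φ).
The central angle between the endpoints is δ = arccos(p₁·p₂) ≈ 1.609 rad (92.2°). The total great-circle distance is δ·R ≈ 1.609 × 3440 ≈ 5536 nmi, so the target fraction is f = 4300/5536 ≈ 0.777.
Interpolate at f ≈ 0.777 with slerp weights a = sin((1−f)δ)/sin δ ≈ 0.352, b = sin(fδ)/sin δ ≈ 0.950.
p = a·p₁ + b·p₂ ≈ (0.701, -0.309, 0.643); φ = arcsin(p_z) ≈ 39.98°, λ = atan2(p_y, p_x) ≈ -23.79°.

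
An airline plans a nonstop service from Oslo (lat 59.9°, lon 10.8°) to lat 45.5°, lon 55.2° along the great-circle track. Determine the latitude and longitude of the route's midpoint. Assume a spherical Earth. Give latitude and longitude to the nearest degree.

≈ lat 55°, lon 37°

Write both endpoints as unit vectors p₁, p₂ with components (cos φ cos λ, cos φ sin λ, sin φ).
The central angle between the endpoints is δ = arccos(p₁·p₂) ≈ 0.519 rad (29.7°).
Interpolate at f = 1/2 with slerp weights a = sin((1−f)δ)/sin δ ≈ 0.517, b = sin(fδ)/sin δ ≈ 0.517.
p = a·p₁ + b·p₂ ≈ (0.462, 0.346, 0.817); φ = arcsin(p_z) ≈ 54.74°, λ = atan2(p_y, p_x) ≈ 36.87°.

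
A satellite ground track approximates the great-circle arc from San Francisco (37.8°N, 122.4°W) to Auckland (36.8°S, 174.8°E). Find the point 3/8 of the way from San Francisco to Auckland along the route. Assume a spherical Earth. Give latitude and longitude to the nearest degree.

≈ 10°N, 147°W

Write both endpoints as unit vectors p₁, p₂ with components (cos φ cos λ, cos φ sin λ, sin φ).
The central angle between the endpoints is δ = arccos(p₁·p₂) ≈ 1.649 rad (94.5°).
Interpolate at f = 3/8 with slerp weights a = sin((1−f)δ)/sin δ ≈ 0.860, b = sin(fδ)/sin δ ≈ 0.581.
p = a·p₁ + b·p₂ ≈ (-0.828, -0.532, 0.179); φ = arcsin(p_z) ≈ 10.31°, λ = atan2(p_y, p_x) ≈ -147.29°.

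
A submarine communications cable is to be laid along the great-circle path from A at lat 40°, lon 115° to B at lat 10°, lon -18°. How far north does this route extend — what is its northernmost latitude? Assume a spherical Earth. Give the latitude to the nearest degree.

The great circle lies in the plane with unit normal n̂ = (p₁ × p₂)/|p₁ × p₂|.
Here n̂_z ≈ -0.603; the vertex latitude is φ_max = arccos|n̂_z| ≈ 52.9°.
Check via Clairaut: cos φ_max = |cos φ₁| · sin C = cos(40.0°)·sin(51.9°) ≈ 0.603, again giving ≈ 52.9°.

≈ 53°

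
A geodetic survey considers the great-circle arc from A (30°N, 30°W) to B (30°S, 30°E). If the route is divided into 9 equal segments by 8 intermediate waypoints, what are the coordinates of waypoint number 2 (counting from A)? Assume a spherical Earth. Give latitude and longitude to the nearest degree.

From cos δ = sin φ₁ sin φ₂ + cos φ₁ cos φ₂ cos Δλ, the central angle is δ ≈ 1.445 rad (82.8°).
Interpolate at f = 2/9 with slerp weights a = sin((1−f)δ)/sin δ ≈ 0.909, b = sin(fδ)/sin δ ≈ 0.318.
p = a·p₁ + b·p₂ ≈ (0.920, -0.256, 0.295); φ = arcsin(p_z) ≈ 17.18°, λ = atan2(p_y, p_x) ≈ -15.53°.

≈ (17°N, 16°W)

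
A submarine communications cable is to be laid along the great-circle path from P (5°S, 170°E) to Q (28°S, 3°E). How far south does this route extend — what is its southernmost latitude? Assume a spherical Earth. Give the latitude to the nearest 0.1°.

≈ 70.0°S

The great circle lies in the plane with unit normal n̂ = (p₁ × p₂)/|p₁ × p₂|.
Here n̂_z ≈ -0.342; the vertex latitude is φ_max = arccos|n̂_z| ≈ 70.0°.
Check via Clairaut: cos φ_max = |cos φ₁| · sin C = cos(5.0°)·sin(159.9°) ≈ 0.342, again giving ≈ 70.0°.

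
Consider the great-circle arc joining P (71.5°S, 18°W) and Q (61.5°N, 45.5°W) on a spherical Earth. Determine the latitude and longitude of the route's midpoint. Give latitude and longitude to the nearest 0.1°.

≈ (5.1°S, 34.6°W)

Convert each endpoint to a unit vector on the sphere (x = cos φ cos λ, y = cos φ sin λ, z = sin φ).
The central angle between the endpoints is δ = arccos(p₁·p₂) ≈ 2.345 rad (134.4°).
Interpolate at f = 1/2 with slerp weights a = sin((1−f)δ)/sin δ ≈ 1.289, b = sin(fδ)/sin δ ≈ 1.289.
p = a·p₁ + b·p₂ ≈ (0.820, -0.565, -0.090); φ = arcsin(p_z) ≈ -5.14°, λ = atan2(p_y, p_x) ≈ -34.57°.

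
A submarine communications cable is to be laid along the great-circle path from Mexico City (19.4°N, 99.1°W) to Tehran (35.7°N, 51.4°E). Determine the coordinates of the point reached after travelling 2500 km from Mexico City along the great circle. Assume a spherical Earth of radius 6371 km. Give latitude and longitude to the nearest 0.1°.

≈ 38.9°N, 86.2°W

Write both endpoints as unit vectors p₁, p₂ with components (cos φ cos λ, cos φ sin λ, sin φ).
The central angle between the endpoints is δ = arccos(p₁·p₂) ≈ 2.063 rad (118.2°). The total great-circle distance is δ·R ≈ 2.063 × 6371 ≈ 13145 km, so the target fraction is f = 2500/13145 ≈ 0.190.
Interpolate at f ≈ 0.190 with slerp weights a = sin((1−f)δ)/sin δ ≈ 1.129, b = sin(fδ)/sin δ ≈ 0.434.
p = a·p₁ + b·p₂ ≈ (0.051, -0.776, 0.628); φ = arcsin(p_z) ≈ 38.93°, λ = atan2(p_y, p_x) ≈ -86.21°.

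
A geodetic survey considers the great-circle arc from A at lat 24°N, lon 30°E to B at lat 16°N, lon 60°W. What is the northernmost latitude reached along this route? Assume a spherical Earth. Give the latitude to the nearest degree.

≈ 28°N

The great circle lies in the plane with unit normal n̂ = (p₁ × p₂)/|p₁ × p₂|.
Here n̂_z ≈ -0.884; the vertex latitude is φ_max = arccos|n̂_z| ≈ 27.9°.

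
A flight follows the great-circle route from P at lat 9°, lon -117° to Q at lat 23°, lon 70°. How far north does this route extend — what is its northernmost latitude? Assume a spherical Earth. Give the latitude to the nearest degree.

The great circle lies in the plane with unit normal n̂ = (p₁ × p₂)/|p₁ × p₂|.
Here n̂_z ≈ -0.205; the vertex latitude is φ_max = arccos|n̂_z| ≈ 78.2°.

≈ 78°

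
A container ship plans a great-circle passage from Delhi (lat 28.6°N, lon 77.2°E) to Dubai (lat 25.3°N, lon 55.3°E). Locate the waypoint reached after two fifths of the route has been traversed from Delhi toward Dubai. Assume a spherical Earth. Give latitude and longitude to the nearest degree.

Convert each endpoint to a unit vector on the sphere (x = cos φ cos λ, y = cos φ sin λ, z = sin φ).
The central angle between the endpoints is δ = arccos(p₁·p₂) ≈ 0.345 rad (19.8°).
Interpolate at f = 2/5 with slerp weights a = sin((1−f)δ)/sin δ ≈ 0.608, b = sin(fδ)/sin δ ≈ 0.407.
p = a·p₁ + b·p₂ ≈ (0.328, 0.823, 0.465); φ = arcsin(p_z) ≈ 27.69°, λ = atan2(p_y, p_x) ≈ 68.29°.

≈ lat 28°N, lon 68°E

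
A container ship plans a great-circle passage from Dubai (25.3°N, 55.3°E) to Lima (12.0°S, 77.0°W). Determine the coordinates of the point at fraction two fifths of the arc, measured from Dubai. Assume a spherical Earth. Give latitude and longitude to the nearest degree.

Convert each endpoint to a unit vector on the sphere (x = cos φ cos λ, y = cos φ sin λ, z = sin φ).
The central angle between the endpoints is δ = arccos(p₁·p₂) ≈ 2.324 rad (133.2°).
Interpolate at f = 2/5 with slerp weights a = sin((1−f)δ)/sin δ ≈ 1.350, b = sin(fδ)/sin δ ≈ 1.099.
p = a·p₁ + b·p₂ ≈ (0.936, -0.044, 0.348); φ = arcsin(p_z) ≈ 20.39°, λ = atan2(p_y, p_x) ≈ -2.69°.

≈ (20°N, 3°W)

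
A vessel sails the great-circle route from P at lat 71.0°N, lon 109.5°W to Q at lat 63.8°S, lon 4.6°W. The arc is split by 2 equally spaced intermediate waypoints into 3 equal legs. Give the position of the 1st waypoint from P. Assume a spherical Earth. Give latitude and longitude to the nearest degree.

Write both endpoints as unit vectors p₁, p₂ with components (cos φ cos λ, cos φ sin λ, sin φ).
The central angle between the endpoints is δ = arccos(p₁·p₂) ≈ 2.658 rad (152.3°).
Interpolate at f = 1/3 with slerp weights a = sin((1−f)δ)/sin δ ≈ 2.107, b = sin(fδ)/sin δ ≈ 1.666.
p = a·p₁ + b·p₂ ≈ (0.504, -0.706, 0.498); φ = arcsin(p_z) ≈ 29.86°, λ = atan2(p_y, p_x) ≈ -54.46°.

≈ lat 30°N, lon 54°W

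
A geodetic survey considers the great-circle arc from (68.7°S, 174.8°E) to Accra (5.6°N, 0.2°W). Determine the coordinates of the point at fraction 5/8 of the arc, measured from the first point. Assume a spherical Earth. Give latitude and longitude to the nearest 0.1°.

≈ (38.2°S, 1.6°E)

Write both endpoints as unit vectors p₁, p₂ with components (cos φ cos λ, cos φ sin λ, sin φ).
The central angle between the endpoints is δ = arccos(p₁·p₂) ≈ 2.039 rad (116.8°).
Interpolate at f = 5/8 with slerp weights a = sin((1−f)δ)/sin δ ≈ 0.776, b = sin(fδ)/sin δ ≈ 1.072.
p = a·p₁ + b·p₂ ≈ (0.786, 0.022, -0.618); φ = arcsin(p_z) ≈ -38.17°, λ = atan2(p_y, p_x) ≈ 1.59°.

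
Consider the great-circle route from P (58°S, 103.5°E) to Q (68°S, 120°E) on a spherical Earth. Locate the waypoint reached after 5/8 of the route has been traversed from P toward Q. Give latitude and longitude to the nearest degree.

Write both endpoints as unit vectors p₁, p₂ with components (cos φ cos λ, cos φ sin λ, sin φ).
The central angle between the endpoints is δ = arccos(p₁·p₂) ≈ 0.217 rad (12.4°).
Interpolate at f = 5/8 with slerp weights a = sin((1−f)δ)/sin δ ≈ 0.378, b = sin(fδ)/sin δ ≈ 0.628.
p = a·p₁ + b·p₂ ≈ (-0.164, 0.398, -0.902); φ = arcsin(p_z) ≈ -64.48°, λ = atan2(p_y, p_x) ≈ 112.42°.

≈ (64°S, 112°E)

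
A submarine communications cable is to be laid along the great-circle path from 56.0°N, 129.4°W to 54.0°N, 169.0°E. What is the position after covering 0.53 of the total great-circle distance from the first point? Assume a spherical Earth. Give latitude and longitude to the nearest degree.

≈ 59°N, 163°W

Convert each endpoint to a unit vector on the sphere (x = cos φ cos λ, y = cos φ sin λ, z = sin φ).
The central angle between the endpoints is δ = arccos(p₁·p₂) ≈ 0.597 rad (34.2°).
Interpolate at f = 0.53 with slerp weights a = sin((1−f)δ)/sin δ ≈ 0.493, b = sin(fδ)/sin δ ≈ 0.553.
p = a·p₁ + b·p₂ ≈ (-0.494, -0.151, 0.856); φ = arcsin(p_z) ≈ 58.89°, λ = atan2(p_y, p_x) ≈ -163.03°.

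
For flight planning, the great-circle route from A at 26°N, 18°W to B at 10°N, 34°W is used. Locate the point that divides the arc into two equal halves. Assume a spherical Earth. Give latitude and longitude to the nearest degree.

≈ 18°N, 26°W

Write both endpoints as unit vectors p₁, p₂ with components (cos φ cos λ, cos φ sin λ, sin φ).
The central angle between the endpoints is δ = arccos(p₁·p₂) ≈ 0.385 rad (22.0°).
Interpolate at f = 1/2 with slerp weights a = sin((1−f)δ)/sin δ ≈ 0.509, b = sin(fδ)/sin δ ≈ 0.509.
p = a·p₁ + b·p₂ ≈ (0.851, -0.422, 0.312); φ = arcsin(p_z) ≈ 18.16°, λ = atan2(p_y, p_x) ≈ -26.37°.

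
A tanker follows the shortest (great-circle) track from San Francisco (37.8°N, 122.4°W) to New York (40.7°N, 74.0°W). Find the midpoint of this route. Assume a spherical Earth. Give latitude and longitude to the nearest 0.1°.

Convert each endpoint to a unit vector on the sphere (x = cos φ cos λ, y = cos φ sin λ, z = sin φ).
The central angle between the endpoints is δ = arccos(p₁·p₂) ≈ 0.648 rad (37.1°).
Interpolate at f = 1/2 with slerp weights a = sin((1−f)δ)/sin δ ≈ 0.527, b = sin(fδ)/sin δ ≈ 0.527.
p = a·p₁ + b·p₂ ≈ (-0.113, -0.736, 0.667); φ = arcsin(p_z) ≈ 41.85°, λ = atan2(p_y, p_x) ≈ -98.73°.

≈ 41.9°N, 98.7°W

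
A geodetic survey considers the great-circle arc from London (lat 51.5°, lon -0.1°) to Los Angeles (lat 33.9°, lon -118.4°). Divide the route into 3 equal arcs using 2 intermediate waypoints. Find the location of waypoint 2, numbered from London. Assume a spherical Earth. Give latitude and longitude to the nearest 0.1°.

≈ lat 53.6°, lon -93.7°

Convert each endpoint to a unit vector on the sphere (x = cos φ cos λ, y = cos φ sin λ, z = sin φ).
The central angle between the endpoints is δ = arccos(p₁·p₂) ≈ 1.378 rad (79.0°).
Interpolate at f = 2/3 with slerp weights a = sin((1−f)δ)/sin δ ≈ 0.452, b = sin(fδ)/sin δ ≈ 0.810.
p = a·p₁ + b·p₂ ≈ (-0.038, -0.592, 0.805); φ = arcsin(p_z) ≈ 53.63°, λ = atan2(p_y, p_x) ≈ -93.72°.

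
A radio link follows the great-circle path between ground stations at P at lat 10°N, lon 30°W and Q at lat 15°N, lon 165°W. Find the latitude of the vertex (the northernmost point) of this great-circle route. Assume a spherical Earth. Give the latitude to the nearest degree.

≈ 30°N

The great circle lies in the plane with unit normal n̂ = (p₁ × p₂)/|p₁ × p₂|.
Here n̂_z ≈ -0.864; the vertex latitude is φ_max = arccos|n̂_z| ≈ 30.2°.
Check via Clairaut: cos φ_max = |cos φ₁| · sin C = cos(10.0°)·sin(61.3°) ≈ 0.864, again giving ≈ 30.2°.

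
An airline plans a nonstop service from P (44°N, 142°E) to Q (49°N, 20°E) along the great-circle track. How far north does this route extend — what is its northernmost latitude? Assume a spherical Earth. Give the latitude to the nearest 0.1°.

The great circle lies in the plane with unit normal n̂ = (p₁ × p₂)/|p₁ × p₂|.
Here n̂_z ≈ -0.416; the vertex latitude is φ_max = arccos|n̂_z| ≈ 65.4°.
Check via Clairaut: cos φ_max = |cos φ₁| · sin C = cos(44.0°)·sin(35.3°) ≈ 0.416, again giving ≈ 65.4°.

≈ 65.4°N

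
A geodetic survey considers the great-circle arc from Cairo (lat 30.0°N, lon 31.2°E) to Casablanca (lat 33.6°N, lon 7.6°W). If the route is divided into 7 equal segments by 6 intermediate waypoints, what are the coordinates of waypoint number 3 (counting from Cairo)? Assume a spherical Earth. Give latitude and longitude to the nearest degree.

≈ lat 33°N, lon 15°E

Write both endpoints as unit vectors p₁, p₂ with components (cos φ cos λ, cos φ sin λ, sin φ).
The central angle between the endpoints is δ = arccos(p₁·p₂) ≈ 0.576 rad (33.0°).
Interpolate at f = 3/7 with slerp weights a = sin((1−f)δ)/sin δ ≈ 0.593, b = sin(fδ)/sin δ ≈ 0.449.
p = a·p₁ + b·p₂ ≈ (0.810, 0.217, 0.545); φ = arcsin(p_z) ≈ 33.02°, λ = atan2(p_y, p_x) ≈ 14.99°.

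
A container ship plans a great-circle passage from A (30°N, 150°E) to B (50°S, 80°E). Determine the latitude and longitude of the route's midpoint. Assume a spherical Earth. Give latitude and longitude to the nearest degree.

≈ (12°S, 121°E)

The haversine formula gives a central angle δ ≈ 1.765 rad (101.1°) between the endpoints.
Interpolate at f = 1/2 with slerp weights a = sin((1−f)δ)/sin δ ≈ 0.787, b = sin(fδ)/sin δ ≈ 0.787.
p = a·p₁ + b·p₂ ≈ (-0.502, 0.839, -0.209); φ = arcsin(p_z) ≈ -12.09°, λ = atan2(p_y, p_x) ≈ 120.91°.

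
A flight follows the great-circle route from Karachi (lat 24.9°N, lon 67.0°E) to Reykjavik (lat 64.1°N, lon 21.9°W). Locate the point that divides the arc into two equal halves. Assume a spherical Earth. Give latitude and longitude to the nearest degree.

Convert each endpoint to a unit vector on the sphere (x = cos φ cos λ, y = cos φ sin λ, z = sin φ).
The central angle between the endpoints is δ = arccos(p₁·p₂) ≈ 1.174 rad (67.3°).
Interpolate at f = 1/2 with slerp weights a = sin((1−f)δ)/sin δ ≈ 0.601, b = sin(fδ)/sin δ ≈ 0.601.
p = a·p₁ + b·p₂ ≈ (0.456, 0.404, 0.793); φ = arcsin(p_z) ≈ 52.47°, λ = atan2(p_y, p_x) ≈ 41.50°.

≈ lat 52°N, lon 41°E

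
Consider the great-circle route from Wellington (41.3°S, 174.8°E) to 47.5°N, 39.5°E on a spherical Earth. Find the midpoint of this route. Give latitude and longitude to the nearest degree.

≈ 8°N, 115°E

Write both endpoints as unit vectors p₁, p₂ with components (cos φ cos λ, cos φ sin λ, sin φ).
The central angle between the endpoints is δ = arccos(p₁·p₂) ≈ 2.582 rad (147.9°).
Interpolate at f = 1/2 with slerp weights a = sin((1−f)δ)/sin δ ≈ 1.810, b = sin(fδ)/sin δ ≈ 1.810.
p = a·p₁ + b·p₂ ≈ (-0.411, 0.901, 0.140); φ = arcsin(p_z) ≈ 8.04°, λ = atan2(p_y, p_x) ≈ 114.50°.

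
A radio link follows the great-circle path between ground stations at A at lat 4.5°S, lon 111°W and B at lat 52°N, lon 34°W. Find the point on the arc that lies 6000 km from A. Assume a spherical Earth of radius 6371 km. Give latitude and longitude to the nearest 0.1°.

Convert each endpoint to a unit vector on the sphere (x = cos φ cos λ, y = cos φ sin λ, z = sin φ).
The central angle between the endpoints is δ = arccos(p₁·p₂) ≈ 1.494 rad (85.6°). The total great-circle distance is δ·R ≈ 1.494 × 6371 ≈ 9521 km, so the target fraction is f = 6000/9521 ≈ 0.630.
Interpolate at f ≈ 0.630 with slerp weights a = sin((1−f)δ)/sin δ ≈ 0.527, b = sin(fδ)/sin δ ≈ 0.811.
p = a·p₁ + b·p₂ ≈ (0.226, -0.769, 0.598); φ = arcsin(p_z) ≈ 36.71°, λ = atan2(p_y, p_x) ≈ -73.64°.

≈ lat 36.7°N, lon 73.6°W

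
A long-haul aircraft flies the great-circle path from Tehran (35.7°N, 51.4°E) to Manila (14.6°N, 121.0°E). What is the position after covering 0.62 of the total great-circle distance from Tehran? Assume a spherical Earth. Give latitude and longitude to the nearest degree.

The haversine formula gives a central angle δ ≈ 1.136 rad (65.1°) between the endpoints.
Interpolate at f = 0.62 with slerp weights a = sin((1−f)δ)/sin δ ≈ 0.461, b = sin(fδ)/sin δ ≈ 0.714.
p = a·p₁ + b·p₂ ≈ (-0.122, 0.885, 0.449); φ = arcsin(p_z) ≈ 26.69°, λ = atan2(p_y, p_x) ≈ 97.86°.

≈ (27°N, 98°E)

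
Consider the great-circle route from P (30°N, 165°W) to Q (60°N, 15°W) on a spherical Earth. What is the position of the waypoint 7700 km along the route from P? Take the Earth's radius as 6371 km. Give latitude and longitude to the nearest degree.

The haversine formula gives a central angle δ ≈ 1.513 rad (86.7°) between the endpoints. The total great-circle distance is δ·R ≈ 1.513 × 6371 ≈ 9638 km, so the target fraction is f = 7700/9638 ≈ 0.799.
Interpolate at f ≈ 0.799 with slerp weights a = sin((1−f)δ)/sin δ ≈ 0.300, b = sin(fδ)/sin δ ≈ 0.937.
p = a·p₁ + b·p₂ ≈ (0.201, -0.188, 0.961); φ = arcsin(p_z) ≈ 73.99°, λ = atan2(p_y, p_x) ≈ -43.09°.

≈ (74°N, 43°W)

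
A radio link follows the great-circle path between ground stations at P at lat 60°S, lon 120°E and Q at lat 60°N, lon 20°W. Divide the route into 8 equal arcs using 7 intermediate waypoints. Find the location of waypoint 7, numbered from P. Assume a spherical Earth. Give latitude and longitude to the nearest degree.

≈ lat 50°N, lon 10°E

Write both endpoints as unit vectors p₁, p₂ with components (cos φ cos λ, cos φ sin λ, sin φ).
The central angle between the endpoints is δ = arccos(p₁·p₂) ≈ 2.798 rad (160.3°).
Interpolate at f = 7/8 with slerp weights a = sin((1−f)δ)/sin δ ≈ 1.017, b = sin(fδ)/sin δ ≈ 1.897.
p = a·p₁ + b·p₂ ≈ (0.637, 0.116, 0.762); φ = arcsin(p_z) ≈ 49.65°, λ = atan2(p_y, p_x) ≈ 10.31°.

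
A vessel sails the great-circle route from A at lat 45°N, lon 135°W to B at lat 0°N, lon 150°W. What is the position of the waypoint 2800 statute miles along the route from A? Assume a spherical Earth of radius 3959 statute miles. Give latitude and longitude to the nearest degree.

Write both endpoints as unit vectors p₁, p₂ with components (cos φ cos λ, cos φ sin λ, sin φ).
The central angle between the endpoints is δ = arccos(p₁·p₂) ≈ 0.819 rad (46.9°). The total great-circle distance is δ·R ≈ 0.819 × 3959 ≈ 3242 mi, so the target fraction is f = 2800/3242 ≈ 0.864.
Interpolate at f ≈ 0.864 with slerp weights a = sin((1−f)δ)/sin δ ≈ 0.153, b = sin(fδ)/sin δ ≈ 0.890.
p = a·p₁ + b·p₂ ≈ (-0.847, -0.521, 0.108); φ = arcsin(p_z) ≈ 6.19°, λ = atan2(p_y, p_x) ≈ -148.39°.

≈ lat 6°N, lon 148°W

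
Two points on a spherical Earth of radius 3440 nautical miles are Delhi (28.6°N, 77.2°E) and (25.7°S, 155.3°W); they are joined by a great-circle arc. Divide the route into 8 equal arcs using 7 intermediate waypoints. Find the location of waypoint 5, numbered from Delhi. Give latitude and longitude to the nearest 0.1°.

≈ (5.0°S, 156.9°E)

Convert each endpoint to a unit vector on the sphere (x = cos φ cos λ, y = cos φ sin λ, z = sin φ).
The central angle between the endpoints is δ = arccos(p₁·p₂) ≈ 2.331 rad (133.6°).
Interpolate at f = 5/8 with slerp weights a = sin((1−f)δ)/sin δ ≈ 1.059, b = sin(fδ)/sin δ ≈ 1.371.
p = a·p₁ + b·p₂ ≈ (-0.917, 0.390, -0.088); φ = arcsin(p_z) ≈ -5.04°, λ = atan2(p_y, p_x) ≈ 156.95°.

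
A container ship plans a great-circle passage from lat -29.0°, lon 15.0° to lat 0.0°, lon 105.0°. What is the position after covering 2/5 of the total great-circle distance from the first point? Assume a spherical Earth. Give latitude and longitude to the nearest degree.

≈ lat -23°, lon 55°

Write both endpoints as unit vectors p₁, p₂ with components (cos φ cos λ, cos φ sin λ, sin φ).
The central angle between the endpoints is δ = arccos(p₁·p₂) ≈ 1.571 rad (90.0°).
Interpolate at f = 2/5 with slerp weights a = sin((1−f)δ)/sin δ ≈ 0.809, b = sin(fδ)/sin δ ≈ 0.588.
p = a·p₁ + b·p₂ ≈ (0.531, 0.751, -0.392); φ = arcsin(p_z) ≈ -23.09°, λ = atan2(p_y, p_x) ≈ 54.72°.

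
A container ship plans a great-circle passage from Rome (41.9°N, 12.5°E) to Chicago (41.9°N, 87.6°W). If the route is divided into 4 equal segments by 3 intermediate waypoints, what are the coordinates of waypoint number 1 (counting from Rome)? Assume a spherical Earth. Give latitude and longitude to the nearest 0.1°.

≈ 50.9°N, 9.3°W

From cos δ = sin φ₁ sin φ₂ + cos φ₁ cos φ₂ cos Δλ, the central angle is δ ≈ 1.214 rad (69.6°).
Interpolate at f = 1/4 with slerp weights a = sin((1−f)δ)/sin δ ≈ 0.843, b = sin(fδ)/sin δ ≈ 0.319.
p = a·p₁ + b·p₂ ≈ (0.623, -0.101, 0.776); φ = arcsin(p_z) ≈ 50.90°, λ = atan2(p_y, p_x) ≈ -9.25°.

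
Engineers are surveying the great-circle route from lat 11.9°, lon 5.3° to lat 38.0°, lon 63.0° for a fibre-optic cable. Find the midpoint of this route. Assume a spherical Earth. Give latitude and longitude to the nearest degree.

≈ lat 28°, lon 31°

Write both endpoints as unit vectors p₁, p₂ with components (cos φ cos λ, cos φ sin λ, sin φ).
The central angle between the endpoints is δ = arccos(p₁·p₂) ≈ 1.002 rad (57.4°).
Interpolate at f = 1/2 with slerp weights a = sin((1−f)δ)/sin δ ≈ 0.570, b = sin(fδ)/sin δ ≈ 0.570.
p = a·p₁ + b·p₂ ≈ (0.759, 0.452, 0.468); φ = arcsin(p_z) ≈ 27.93°, λ = atan2(p_y, p_x) ≈ 30.75°.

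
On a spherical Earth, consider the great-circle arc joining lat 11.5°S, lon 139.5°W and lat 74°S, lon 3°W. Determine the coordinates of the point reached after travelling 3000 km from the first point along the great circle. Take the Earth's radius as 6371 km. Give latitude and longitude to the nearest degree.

≈ lat 38°S, lon 133°W

The haversine formula gives a central angle δ ≈ 1.575 rad (90.2°) between the endpoints. The total great-circle distance is δ·R ≈ 1.575 × 6371 ≈ 10035 km, so the target fraction is f = 3000/10035 ≈ 0.299.
Interpolate at f ≈ 0.299 with slerp weights a = sin((1−f)δ)/sin δ ≈ 0.893, b = sin(fδ)/sin δ ≈ 0.454.
p = a·p₁ + b·p₂ ≈ (-0.541, -0.575, -0.614); φ = arcsin(p_z) ≈ -37.89°, λ = atan2(p_y, p_x) ≈ -133.24°.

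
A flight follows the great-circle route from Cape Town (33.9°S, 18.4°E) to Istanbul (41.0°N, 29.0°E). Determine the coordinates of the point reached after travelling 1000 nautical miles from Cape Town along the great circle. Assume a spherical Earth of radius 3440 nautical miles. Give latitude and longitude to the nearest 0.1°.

Convert each endpoint to a unit vector on the sphere (x = cos φ cos λ, y = cos φ sin λ, z = sin φ).
The central angle between the endpoints is δ = arccos(p₁·p₂) ≈ 1.318 rad (75.5°). The total great-circle distance is δ·R ≈ 1.318 × 3440 ≈ 4535 nmi, so the target fraction is f = 1000/4535 ≈ 0.221.
Interpolate at f ≈ 0.221 with slerp weights a = sin((1−f)δ)/sin δ ≈ 0.884, b = sin(fδ)/sin δ ≈ 0.296.
p = a·p₁ + b·p₂ ≈ (0.892, 0.340, -0.299); φ = arcsin(p_z) ≈ -17.39°, λ = atan2(p_y, p_x) ≈ 20.87°.

≈ 17.4°S, 20.9°E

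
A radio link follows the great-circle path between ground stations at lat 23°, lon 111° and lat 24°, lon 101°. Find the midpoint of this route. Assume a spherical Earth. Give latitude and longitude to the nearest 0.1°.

From cos δ = sin φ₁ sin φ₂ + cos φ₁ cos φ₂ cos Δλ, the central angle is δ ≈ 0.161 rad (9.2°).
Interpolate at f = 1/2 with slerp weights a = sin((1−f)δ)/sin δ ≈ 0.502, b = sin(fδ)/sin δ ≈ 0.502.
p = a·p₁ + b·p₂ ≈ (-0.253, 0.881, 0.400); φ = arcsin(p_z) ≈ 23.58°, λ = atan2(p_y, p_x) ≈ 106.02°.

≈ lat 23.6°, lon 106.0°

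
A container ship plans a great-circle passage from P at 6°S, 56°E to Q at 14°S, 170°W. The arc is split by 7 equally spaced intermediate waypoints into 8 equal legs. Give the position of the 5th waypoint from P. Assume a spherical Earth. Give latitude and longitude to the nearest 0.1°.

Convert each endpoint to a unit vector on the sphere (x = cos φ cos λ, y = cos φ sin λ, z = sin φ).
The central angle between the endpoints is δ = arccos(p₁·p₂) ≈ 2.272 rad (130.2°).
Interpolate at f = 5/8 with slerp weights a = sin((1−f)δ)/sin δ ≈ 0.985, b = sin(fδ)/sin δ ≈ 1.294.
p = a·p₁ + b·p₂ ≈ (-0.689, 0.594, -0.416); φ = arcsin(p_z) ≈ -24.58°, λ = atan2(p_y, p_x) ≈ 139.22°.

≈ 24.6°S, 139.2°E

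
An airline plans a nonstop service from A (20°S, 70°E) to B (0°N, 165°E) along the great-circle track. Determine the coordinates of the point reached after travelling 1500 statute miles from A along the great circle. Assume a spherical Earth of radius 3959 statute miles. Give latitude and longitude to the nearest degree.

≈ (19°S, 93°E)

The haversine formula gives a central angle δ ≈ 1.653 rad (94.7°) between the endpoints. The total great-circle distance is δ·R ≈ 1.653 × 3959 ≈ 6543 mi, so the target fraction is f = 1500/6543 ≈ 0.229.
Interpolate at f ≈ 0.229 with slerp weights a = sin((1−f)δ)/sin δ ≈ 0.959, b = sin(fδ)/sin δ ≈ 0.371.
p = a·p₁ + b·p₂ ≈ (-0.050, 0.943, -0.328); φ = arcsin(p_z) ≈ -19.16°, λ = atan2(p_y, p_x) ≈ 93.04°.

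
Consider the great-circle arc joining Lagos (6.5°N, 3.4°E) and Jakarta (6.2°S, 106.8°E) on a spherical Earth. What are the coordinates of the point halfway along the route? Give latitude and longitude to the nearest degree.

≈ (0°N, 55°E)

Convert each endpoint to a unit vector on the sphere (x = cos φ cos λ, y = cos φ sin λ, z = sin φ).
The central angle between the endpoints is δ = arccos(p₁·p₂) ≈ 1.814 rad (104.0°).
Interpolate at f = 1/2 with slerp weights a = sin((1−f)δ)/sin δ ≈ 0.812, b = sin(fδ)/sin δ ≈ 0.812.
p = a·p₁ + b·p₂ ≈ (0.572, 0.820, 0.004); φ = arcsin(p_z) ≈ 0.24°, λ = atan2(p_y, p_x) ≈ 55.12°.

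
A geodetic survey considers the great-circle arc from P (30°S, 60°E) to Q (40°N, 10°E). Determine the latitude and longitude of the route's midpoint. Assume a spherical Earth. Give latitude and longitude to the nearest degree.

From cos δ = sin φ₁ sin φ₂ + cos φ₁ cos φ₂ cos Δλ, the central angle is δ ≈ 1.466 rad (84.0°).
Interpolate at f = 1/2 with slerp weights a = sin((1−f)δ)/sin δ ≈ 0.673, b = sin(fδ)/sin δ ≈ 0.673.
p = a·p₁ + b·p₂ ≈ (0.799, 0.594, 0.096); φ = arcsin(p_z) ≈ 5.51°, λ = atan2(p_y, p_x) ≈ 36.64°.

≈ (6°N, 37°E)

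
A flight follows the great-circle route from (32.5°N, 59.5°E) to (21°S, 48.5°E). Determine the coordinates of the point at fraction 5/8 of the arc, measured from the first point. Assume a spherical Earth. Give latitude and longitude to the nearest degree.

Write both endpoints as unit vectors p₁, p₂ with components (cos φ cos λ, cos φ sin λ, sin φ).
The central angle between the endpoints is δ = arccos(p₁·p₂) ≈ 0.952 rad (54.5°).
Interpolate at f = 5/8 with slerp weights a = sin((1−f)δ)/sin δ ≈ 0.429, b = sin(fδ)/sin δ ≈ 0.688.
p = a·p₁ + b·p₂ ≈ (0.609, 0.793, -0.016); φ = arcsin(p_z) ≈ -0.92°, λ = atan2(p_y, p_x) ≈ 52.46°.

≈ (1°S, 52°E)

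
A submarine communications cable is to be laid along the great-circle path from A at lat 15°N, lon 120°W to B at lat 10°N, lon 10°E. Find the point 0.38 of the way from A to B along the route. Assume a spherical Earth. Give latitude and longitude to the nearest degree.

Write both endpoints as unit vectors p₁, p₂ with components (cos φ cos λ, cos φ sin λ, sin φ).
The central angle between the endpoints is δ = arccos(p₁·p₂) ≈ 2.173 rad (124.5°).
Interpolate at f = 0.38 with slerp weights a = sin((1−f)δ)/sin δ ≈ 1.183, b = sin(fδ)/sin δ ≈ 0.892.
p = a·p₁ + b·p₂ ≈ (0.294, -0.837, 0.461); φ = arcsin(p_z) ≈ 27.46°, λ = atan2(p_y, p_x) ≈ -70.68°.

≈ lat 27°N, lon 71°W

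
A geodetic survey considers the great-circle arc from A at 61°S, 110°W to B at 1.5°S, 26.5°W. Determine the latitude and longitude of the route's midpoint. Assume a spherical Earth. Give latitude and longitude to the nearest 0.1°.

≈ 37.8°S, 51.1°W

From cos δ = sin φ₁ sin φ₂ + cos φ₁ cos φ₂ cos Δλ, the central angle is δ ≈ 1.493 rad (85.5°).
Interpolate at f = 1/2 with slerp weights a = sin((1−f)δ)/sin δ ≈ 0.681, b = sin(fδ)/sin δ ≈ 0.681.
p = a·p₁ + b·p₂ ≈ (0.496, -0.614, -0.614); φ = arcsin(p_z) ≈ -37.85°, λ = atan2(p_y, p_x) ≈ -51.05°.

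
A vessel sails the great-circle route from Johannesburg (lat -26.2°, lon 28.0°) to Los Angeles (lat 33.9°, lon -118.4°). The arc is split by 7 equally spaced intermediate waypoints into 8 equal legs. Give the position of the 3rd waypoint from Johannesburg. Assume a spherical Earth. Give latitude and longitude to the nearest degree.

≈ lat 3°, lon -22°

Write both endpoints as unit vectors p₁, p₂ with components (cos φ cos λ, cos φ sin λ, sin φ).
The central angle between the endpoints is δ = arccos(p₁·p₂) ≈ 2.619 rad (150.1°).
Interpolate at f = 3/8 with slerp weights a = sin((1−f)δ)/sin δ ≈ 1.999, b = sin(fδ)/sin δ ≈ 1.666.
p = a·p₁ + b·p₂ ≈ (0.926, -0.375, 0.047); φ = arcsin(p_z) ≈ 2.68°, λ = atan2(p_y, p_x) ≈ -22.02°.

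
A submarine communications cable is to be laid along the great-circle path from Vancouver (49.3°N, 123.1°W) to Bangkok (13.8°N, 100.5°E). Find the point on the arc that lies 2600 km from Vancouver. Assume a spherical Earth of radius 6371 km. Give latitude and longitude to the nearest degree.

≈ 62°N, 159°W

The haversine formula gives a central angle δ ≈ 1.852 rad (106.1°) between the endpoints. The total great-circle distance is δ·R ≈ 1.852 × 6371 ≈ 11801 km, so the target fraction is f = 2600/11801 ≈ 0.220.
Interpolate at f ≈ 0.220 with slerp weights a = sin((1−f)δ)/sin δ ≈ 1.033, b = sin(fδ)/sin δ ≈ 0.413.
p = a·p₁ + b·p₂ ≈ (-0.441, -0.170, 0.881); φ = arcsin(p_z) ≈ 61.81°, λ = atan2(p_y, p_x) ≈ -158.96°.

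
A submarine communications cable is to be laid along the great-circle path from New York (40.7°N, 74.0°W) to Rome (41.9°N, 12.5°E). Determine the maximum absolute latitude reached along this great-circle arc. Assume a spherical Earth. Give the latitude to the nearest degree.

The great circle lies in the plane with unit normal n̂ = (p₁ × p₂)/|p₁ × p₂|.
Here n̂_z ≈ +0.638; the vertex latitude is φ_max = arccos|n̂_z| ≈ 50.4°.
Check via Clairaut: cos φ_max = |cos φ₁| · sin C = cos(40.7°)·sin(57.3°) ≈ 0.638, again giving ≈ 50.4°.

≈ 50°N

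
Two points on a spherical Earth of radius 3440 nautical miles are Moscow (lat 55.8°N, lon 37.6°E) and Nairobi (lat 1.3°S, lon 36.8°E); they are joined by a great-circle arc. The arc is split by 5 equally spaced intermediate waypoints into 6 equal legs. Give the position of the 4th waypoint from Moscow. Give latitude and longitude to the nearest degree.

Write both endpoints as unit vectors p₁, p₂ with components (cos φ cos λ, cos φ sin λ, sin φ).
The central angle between the endpoints is δ = arccos(p₁·p₂) ≈ 0.997 rad (57.1°).
Interpolate at f = 4/6 with slerp weights a = sin((1−f)δ)/sin δ ≈ 0.388, b = sin(fδ)/sin δ ≈ 0.734.
p = a·p₁ + b·p₂ ≈ (0.761, 0.573, 0.305); φ = arcsin(p_z) ≈ 17.73°, λ = atan2(p_y, p_x) ≈ 36.98°.

≈ lat 18°N, lon 37°E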